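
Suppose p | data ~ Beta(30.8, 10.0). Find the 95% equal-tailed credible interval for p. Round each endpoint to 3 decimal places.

Posterior: Beta(30.8, 10.0).
Equal-tailed 95% interval: the 0.025 and 0.975 quantiles of Beta(30.8, 10.0).
Posterior mean ≈ 0.755, SD ≈ 0.067; a Normal approximation gives roughly [0.625, 0.885].
Exact: F⁻¹(0.025) = 0.614; F⁻¹(0.975) = 0.872.

[0.614, 0.872]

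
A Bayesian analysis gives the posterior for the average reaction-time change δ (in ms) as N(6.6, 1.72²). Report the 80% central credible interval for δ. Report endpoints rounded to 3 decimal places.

The posterior is symmetric, so the 80% equal-tailed interval is δ = 6.6 ± z·1.72 with z = 1.282.
Half-width: 1.282 × 1.72 = 2.204.
6.6 − 2.204 = 4.396; 6.6 + 2.204 = 8.804.

[4.396, 8.804]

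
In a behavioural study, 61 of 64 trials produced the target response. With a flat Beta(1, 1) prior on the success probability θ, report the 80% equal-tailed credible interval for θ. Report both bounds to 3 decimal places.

[0.900, 0.973]

Posterior: Beta(1+61, 1+3) = Beta(62, 4).
Equal-tailed 80% interval: the 0.1 and 0.9 quantiles of Beta(62, 4).
Posterior mean ≈ 0.939, SD ≈ 0.029; a Normal approximation gives roughly [0.902, 0.977].
Exact: F⁻¹(0.1) = 0.900; F⁻¹(0.9) = 0.973.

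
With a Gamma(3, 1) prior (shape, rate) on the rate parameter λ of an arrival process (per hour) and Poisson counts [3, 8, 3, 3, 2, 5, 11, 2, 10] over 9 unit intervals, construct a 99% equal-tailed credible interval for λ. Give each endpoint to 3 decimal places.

Posterior: Gamma(3+47, 1+9) = Gamma(50, 10) (shape, rate).
Equal-tailed 99% interval: Gamma(50, 10) quantiles at 0.005 and 0.995.
Posterior mean ≈ 5.000, SD ≈ 0.707; a Normal approximation gives roughly [3.179, 6.821].
Exact: lower = 3.366; upper = 7.008.

[3.366, 7.008]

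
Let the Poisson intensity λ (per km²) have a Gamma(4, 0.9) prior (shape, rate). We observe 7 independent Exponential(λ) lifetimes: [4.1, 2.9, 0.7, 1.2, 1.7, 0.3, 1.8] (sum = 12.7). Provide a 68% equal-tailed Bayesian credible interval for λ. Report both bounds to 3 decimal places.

Posterior: Gamma(4+7, 0.9+12.7) = Gamma(11, 13.6) (shape, rate).
Equal-tailed 68% interval: Gamma(11, 13.6) quantiles at 0.16 and 0.84.
Posterior mean ≈ 0.809, SD ≈ 0.244; a Normal approximation gives roughly [0.566, 1.051].
Exact: lower = 0.570; upper = 1.047.

[0.570, 1.047]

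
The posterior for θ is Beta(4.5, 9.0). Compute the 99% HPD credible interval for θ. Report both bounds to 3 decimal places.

The posterior is unimodal and skewed, so the HPD interval has equal density at both endpoints and is the shortest 99% interval.
Solving f(0.067) = f(0.657) with F(0.657) − F(0.067) = 0.99 gives [0.067, 0.657].
For comparison, the equal-tailed interval is [0.078, 0.674]; the HPD is narrower and shifted toward the mode.

[0.067, 0.657]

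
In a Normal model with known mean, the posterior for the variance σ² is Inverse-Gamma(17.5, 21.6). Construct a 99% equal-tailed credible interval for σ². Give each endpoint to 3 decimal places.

[0.717, 2.513]

Inverse-Gamma(17.5, 21.6) quantiles: F⁻¹(0.005) and F⁻¹(0.995).
Equivalently, 1/σ² ~ Gamma(17.5, rate = 21.6); invert its 0.995 and 0.005 quantiles.
Posterior mean ≈ 1.309, SD ≈ 0.333; a Normal approximation gives roughly [0.453, 2.166].
Exact: lower = 0.717; upper = 2.513.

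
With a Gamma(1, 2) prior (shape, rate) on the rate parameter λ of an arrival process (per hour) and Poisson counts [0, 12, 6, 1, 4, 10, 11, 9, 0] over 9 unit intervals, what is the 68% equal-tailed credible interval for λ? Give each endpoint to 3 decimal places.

Posterior: Gamma(1+53, 2+9) = Gamma(54, 11) (shape, rate).
Equal-tailed 68% interval: Gamma(54, 11) quantiles at 0.16 and 0.84.
Posterior mean ≈ 4.909, SD ≈ 0.668; a Normal approximation gives roughly [4.245, 5.573].
Exact: lower = 4.246; upper = 5.571.

[4.246, 5.571]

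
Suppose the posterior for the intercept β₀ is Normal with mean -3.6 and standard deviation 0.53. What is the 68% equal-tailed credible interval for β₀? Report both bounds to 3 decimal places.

[-4.127, -3.073]

The posterior is symmetric, so the 68% equal-tailed interval is β₀ = -3.6 ± z·0.53 with z = 0.994.
Half-width: 0.994 × 0.53 = 0.527.
-3.6 − 0.527 = -4.127; -3.6 + 0.527 = -3.073.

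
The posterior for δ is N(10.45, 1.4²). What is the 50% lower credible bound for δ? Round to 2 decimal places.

Need L with P(δ ≥ L) = 0.50: L = 10.45 − z_{0.5}·1.4.
z = 0.000; L = 10.45 − 0.000 × 1.4 = 10.45.

10.45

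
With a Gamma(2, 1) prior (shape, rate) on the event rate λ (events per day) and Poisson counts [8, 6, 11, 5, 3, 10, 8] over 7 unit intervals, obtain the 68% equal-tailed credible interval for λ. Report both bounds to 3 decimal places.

[5.722, 7.527]

Posterior: Gamma(2+51, 1+7) = Gamma(53, 8) (shape, rate).
Equal-tailed 68% interval: Gamma(53, 8) quantiles at 0.16 and 0.84.
Posterior mean ≈ 6.625, SD ≈ 0.910; a Normal approximation gives roughly [5.720, 7.530].
Exact: lower = 5.722; upper = 7.527.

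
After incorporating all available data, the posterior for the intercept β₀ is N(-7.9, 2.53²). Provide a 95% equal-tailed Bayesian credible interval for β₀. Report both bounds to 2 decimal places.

[-12.86, -2.94]

The posterior is symmetric, so the 95% equal-tailed interval is β₀ = -7.9 ± z·2.53 with z = 1.960.
Half-width: 1.960 × 2.53 = 4.96.
-7.9 − 4.96 = -12.86; -7.9 + 4.96 = -2.94.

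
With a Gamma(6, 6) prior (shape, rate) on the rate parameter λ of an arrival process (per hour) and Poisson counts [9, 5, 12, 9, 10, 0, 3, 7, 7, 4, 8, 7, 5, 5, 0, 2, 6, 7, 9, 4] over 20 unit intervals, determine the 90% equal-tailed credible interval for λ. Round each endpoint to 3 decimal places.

Posterior: Gamma(6+119, 6+20) = Gamma(125, 26) (shape, rate).
Equal-tailed 90% interval: Gamma(125, 26) quantiles at 0.05 and 0.95.
Posterior mean ≈ 4.808, SD ≈ 0.430; a Normal approximation gives roughly [4.100, 5.515].
Exact: lower = 4.123; upper = 5.536.

[4.123, 5.536]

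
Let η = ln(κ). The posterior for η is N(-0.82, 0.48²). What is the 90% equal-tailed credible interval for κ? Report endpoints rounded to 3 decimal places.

[0.200, 0.970]

On the log scale the 90% interval is -0.82 ± 1.645 × 0.48 = [-1.6095, -0.0305].
Exponentiate: [e^-1.6095, e^-0.0305] = [0.200, 0.970].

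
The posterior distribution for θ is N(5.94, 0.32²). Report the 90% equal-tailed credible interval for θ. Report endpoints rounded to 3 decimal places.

The posterior is symmetric, so the 90% equal-tailed interval is θ = 5.94 ± z·0.32 with z = 1.645.
Half-width: 1.645 × 0.32 = 0.526.
5.94 − 0.526 = 5.414; 5.94 + 0.526 = 6.466.

[5.414, 6.466]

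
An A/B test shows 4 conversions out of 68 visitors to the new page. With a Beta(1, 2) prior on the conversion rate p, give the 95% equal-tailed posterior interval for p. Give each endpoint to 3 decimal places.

Posterior: Beta(1+4, 2+64) = Beta(5, 66).
Equal-tailed 95% interval: the 0.025 and 0.975 quantiles of Beta(5, 66).
Posterior mean ≈ 0.070, SD ≈ 0.030; a Normal approximation gives roughly [0.011, 0.130].
Exact: F⁻¹(0.025) = 0.024; F⁻¹(0.975) = 0.140.

[0.024, 0.140]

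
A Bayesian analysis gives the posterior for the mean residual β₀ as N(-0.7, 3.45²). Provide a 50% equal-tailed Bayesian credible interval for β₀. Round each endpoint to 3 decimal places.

[-3.027, 1.627]

The posterior is symmetric, so the 50% equal-tailed interval is β₀ = -0.7 ± z·3.45 with z = 0.674.
Half-width: 0.674 × 3.45 = 2.327.
-0.7 − 2.327 = -3.027; -0.7 + 2.327 = 1.627.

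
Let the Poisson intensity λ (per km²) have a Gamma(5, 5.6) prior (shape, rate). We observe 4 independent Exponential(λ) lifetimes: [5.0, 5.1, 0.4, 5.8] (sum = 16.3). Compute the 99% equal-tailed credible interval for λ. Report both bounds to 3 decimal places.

Posterior: Gamma(5+4, 5.6+16.3) = Gamma(9, 21.9) (shape, rate).
Equal-tailed 99% interval: Gamma(9, 21.9) quantiles at 0.005 and 0.995.
Posterior mean ≈ 0.411, SD ≈ 0.137; a Normal approximation gives roughly [0.058, 0.764].
Exact: lower = 0.143; upper = 0.848.

[0.143, 0.848]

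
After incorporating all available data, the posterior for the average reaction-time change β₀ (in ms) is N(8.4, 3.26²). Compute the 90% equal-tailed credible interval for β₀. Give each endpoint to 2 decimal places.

[3.04, 13.76]

The posterior is symmetric, so the 90% equal-tailed interval is β₀ = 8.4 ± z·3.26 with z = 1.645.
Half-width: 1.645 × 3.26 = 5.36.
8.4 − 5.36 = 3.04; 8.4 + 5.36 = 13.76.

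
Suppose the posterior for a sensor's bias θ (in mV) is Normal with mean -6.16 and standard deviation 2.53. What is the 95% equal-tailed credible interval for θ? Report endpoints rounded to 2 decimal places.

[-11.12, -1.20]

The posterior is symmetric, so the 95% equal-tailed interval is θ = -6.16 ± z·2.53 with z = 1.960.
Half-width: 1.960 × 2.53 = 4.96.
-6.16 − 4.96 = -11.12; -6.16 + 4.96 = -1.20.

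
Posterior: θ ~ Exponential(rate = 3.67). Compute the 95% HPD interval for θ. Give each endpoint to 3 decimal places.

The exponential density is strictly decreasing on [0, ∞), so the HPD interval is anchored at 0: [0, q] with P(θ ≤ q) = 0.95.
q = −ln(1 − 0.95) / 3.67 = 2.9957 / 3.67 = 0.816.

[0.000, 0.816]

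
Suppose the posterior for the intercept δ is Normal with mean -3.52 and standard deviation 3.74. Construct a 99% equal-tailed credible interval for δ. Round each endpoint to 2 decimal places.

[-13.15, 6.11]

The posterior is symmetric, so the 99% equal-tailed interval is δ = -3.52 ± z·3.74 with z = 2.576.
Half-width: 2.576 × 3.74 = 9.63.
-3.52 − 9.63 = -13.15; -3.52 + 9.63 = 6.11.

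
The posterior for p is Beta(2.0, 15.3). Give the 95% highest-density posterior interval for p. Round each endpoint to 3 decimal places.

The posterior is unimodal and skewed, so the HPD interval has equal density at both endpoints and is the shortest 95% interval.
Solving f(0.004) = f(0.261) with F(0.261) − F(0.004) = 0.95 gives [0.004, 0.261].
For comparison, the equal-tailed interval is [0.015, 0.298]; the HPD is narrower and shifted toward the mode.

[0.004, 0.261]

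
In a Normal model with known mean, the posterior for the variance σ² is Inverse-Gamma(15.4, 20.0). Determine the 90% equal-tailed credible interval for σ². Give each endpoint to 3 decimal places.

Inverse-Gamma(15.4, 20.0) quantiles: F⁻¹(0.05) and F⁻¹(0.95).
Equivalently, 1/σ² ~ Gamma(15.4, rate = 20.0); invert its 0.95 and 0.05 quantiles.
Posterior mean ≈ 1.389, SD ≈ 0.379; a Normal approximation gives roughly [0.765, 2.013].
Exact: lower = 0.894; upper = 2.092.

[0.894, 2.092]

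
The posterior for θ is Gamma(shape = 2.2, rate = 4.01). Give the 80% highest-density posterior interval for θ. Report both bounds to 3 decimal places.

[0.062, 0.842]

The posterior is unimodal and skewed, so the HPD interval has equal density at both endpoints and is the shortest 80% interval.
Solving f(0.062) = f(0.842) with F(0.842) − F(0.062) = 0.80 gives [0.062, 0.842].
For comparison, the equal-tailed interval is [0.159, 1.044]; the HPD is narrower and shifted toward the mode.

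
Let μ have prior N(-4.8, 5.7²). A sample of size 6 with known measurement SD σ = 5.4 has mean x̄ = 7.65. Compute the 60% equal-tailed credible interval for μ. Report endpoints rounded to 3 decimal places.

Posterior precision = 1/5.7² + 6/5.4² = 0.0308 + 0.2058 = 0.2365, so posterior SD = 2.0561.
Posterior mean = (-4.8/5.7² + 6·7.65/5.4²) / 0.2365 = 6.0300.
Interval: 6.0300 ± 0.842 × 2.0561 → [4.300, 7.760].

[4.300, 7.760]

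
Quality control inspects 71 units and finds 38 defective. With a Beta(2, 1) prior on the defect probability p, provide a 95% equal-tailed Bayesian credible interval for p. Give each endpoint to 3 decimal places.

[0.427, 0.652]

Posterior: Beta(2+38, 1+33) = Beta(40, 34).
Equal-tailed 95% interval: the 0.025 and 0.975 quantiles of Beta(40, 34).
Posterior mean ≈ 0.541, SD ≈ 0.058; a Normal approximation gives roughly [0.428, 0.653].
Exact: F⁻¹(0.025) = 0.427; F⁻¹(0.975) = 0.652.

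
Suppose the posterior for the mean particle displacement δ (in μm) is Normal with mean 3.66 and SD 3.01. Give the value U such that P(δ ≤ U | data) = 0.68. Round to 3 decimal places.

5.068

Need U with P(δ ≤ U) = 0.68: U = 3.66 + z_{0.32}·3.01.
z = 0.468; U = 3.66 + 0.468 × 3.01 = 5.068.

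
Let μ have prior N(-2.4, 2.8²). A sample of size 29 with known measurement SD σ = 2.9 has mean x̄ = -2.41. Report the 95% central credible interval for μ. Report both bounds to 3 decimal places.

[-3.446, -1.373]

Posterior precision = 1/2.8² + 29/2.9² = 0.1276 + 3.4483 = 3.5758, so posterior SD = 0.5288.
Posterior mean = (-2.4/2.8² + 29·-2.41/2.9²) / 3.5758 = -2.4096.
Interval: -2.4096 ± 1.960 × 0.5288 → [-3.446, -1.373].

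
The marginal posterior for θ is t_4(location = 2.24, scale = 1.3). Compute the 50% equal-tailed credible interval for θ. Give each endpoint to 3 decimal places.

[1.277, 3.203]

The t_4 distribution is symmetric; the 50% interval is 2.24 ± t·1.3 with t_{0.75,4} = 0.741.
Half-width: 0.741 × 1.3 = 0.963.
2.24 − 0.963 = 1.277; 2.24 + 0.963 = 3.203.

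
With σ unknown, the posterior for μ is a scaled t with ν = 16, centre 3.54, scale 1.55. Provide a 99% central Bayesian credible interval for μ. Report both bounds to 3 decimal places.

The t_16 distribution is symmetric; the 99% interval is 3.54 ± t·1.55 with t_{0.995,16} = 2.921.
Half-width: 2.921 × 1.55 = 4.527.
3.54 − 4.527 = -0.987; 3.54 + 4.527 = 8.067.

[-0.987, 8.067]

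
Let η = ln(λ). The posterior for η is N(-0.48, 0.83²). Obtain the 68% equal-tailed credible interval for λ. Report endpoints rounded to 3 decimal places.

On the log scale the 68% interval is -0.48 ± 0.994 × 0.83 = [-1.3054, 0.3454].
Exponentiate: [e^-1.3054, e^0.3454] = [0.271, 1.413].

[0.271, 1.413]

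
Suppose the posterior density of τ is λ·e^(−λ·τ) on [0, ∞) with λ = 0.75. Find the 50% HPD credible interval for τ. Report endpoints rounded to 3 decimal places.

[0.000, 0.924]

The exponential density is strictly decreasing on [0, ∞), so the HPD interval is anchored at 0: [0, q] with P(τ ≤ q) = 0.50.
q = −ln(1 − 0.50) / 0.75 = 0.6931 / 0.75 = 0.924.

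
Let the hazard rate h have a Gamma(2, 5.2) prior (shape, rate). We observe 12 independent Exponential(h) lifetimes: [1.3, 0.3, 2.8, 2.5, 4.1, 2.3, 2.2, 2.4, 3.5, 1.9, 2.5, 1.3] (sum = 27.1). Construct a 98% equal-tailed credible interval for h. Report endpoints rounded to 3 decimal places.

Posterior: Gamma(2+12, 5.2+27.1) = Gamma(14, 32.3) (shape, rate).
Equal-tailed 98% interval: Gamma(14, 32.3) quantiles at 0.01 and 0.99.
Posterior mean ≈ 0.433, SD ≈ 0.116; a Normal approximation gives roughly [0.164, 0.703].
Exact: lower = 0.210; upper = 0.747.

[0.210, 0.747]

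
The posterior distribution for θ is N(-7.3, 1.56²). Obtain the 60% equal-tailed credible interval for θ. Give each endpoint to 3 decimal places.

The posterior is symmetric, so the 60% equal-tailed interval is θ = -7.3 ± z·1.56 with z = 0.842.
Half-width: 0.842 × 1.56 = 1.313.
-7.3 − 1.313 = -8.613; -7.3 + 1.313 = -5.987.

[-8.613, -5.987]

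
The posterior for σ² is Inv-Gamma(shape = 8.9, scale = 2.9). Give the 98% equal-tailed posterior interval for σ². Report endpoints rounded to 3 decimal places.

Inverse-Gamma(8.9, 2.9) quantiles: F⁻¹(0.01) and F⁻¹(0.99).
Equivalently, 1/σ² ~ Gamma(8.9, rate = 2.9); invert its 0.99 and 0.01 quantiles.
Posterior mean ≈ 0.367, SD ≈ 0.140; a Normal approximation gives roughly [0.042, 0.692].
Exact: lower = 0.168; upper = 0.841.

[0.168, 0.841]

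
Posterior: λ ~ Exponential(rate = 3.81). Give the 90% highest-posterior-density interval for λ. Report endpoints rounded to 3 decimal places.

The exponential density is strictly decreasing on [0, ∞), so the HPD interval is anchored at 0: [0, q] with P(λ ≤ q) = 0.90.
q = −ln(1 − 0.90) / 3.81 = 2.3026 / 3.81 = 0.604.

[0.000, 0.604]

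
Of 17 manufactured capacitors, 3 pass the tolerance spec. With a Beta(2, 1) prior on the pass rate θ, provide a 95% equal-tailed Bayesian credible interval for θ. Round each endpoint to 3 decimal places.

[0.091, 0.456]

Posterior: Beta(2+3, 1+14) = Beta(5, 15).
Equal-tailed 95% interval: the 0.025 and 0.975 quantiles of Beta(5, 15).
Posterior mean ≈ 0.250, SD ≈ 0.094; a Normal approximation gives roughly [0.065, 0.435].
Exact: F⁻¹(0.025) = 0.091; F⁻¹(0.975) = 0.456.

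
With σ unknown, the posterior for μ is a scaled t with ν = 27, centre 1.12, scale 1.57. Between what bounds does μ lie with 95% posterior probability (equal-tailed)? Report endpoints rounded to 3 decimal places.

[-2.101, 4.341]

The t_27 distribution is symmetric; the 95% interval is 1.12 ± t·1.57 with t_{0.975,27} = 2.052.
Half-width: 2.052 × 1.57 = 3.221.
1.12 − 3.221 = -2.101; 1.12 + 3.221 = 4.341.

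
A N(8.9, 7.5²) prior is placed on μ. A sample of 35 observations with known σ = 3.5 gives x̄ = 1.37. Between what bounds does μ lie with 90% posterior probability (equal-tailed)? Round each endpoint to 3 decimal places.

[0.446, 2.387]

Posterior precision = 1/7.5² + 35/3.5² = 0.0178 + 2.8571 = 2.8749, so posterior SD = 0.5898.
Posterior mean = (8.9/7.5² + 35·1.37/3.5²) / 2.8749 = 1.4166.
Interval: 1.4166 ± 1.645 × 0.5898 → [0.446, 2.387].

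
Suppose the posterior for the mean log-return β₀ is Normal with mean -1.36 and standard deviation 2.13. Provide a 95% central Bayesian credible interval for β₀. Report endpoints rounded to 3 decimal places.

[-5.535, 2.815]

The posterior is symmetric, so the 95% equal-tailed interval is β₀ = -1.36 ± z·2.13 with z = 1.960.
Half-width: 1.960 × 2.13 = 4.175.
-1.36 − 4.175 = -5.535; -1.36 + 4.175 = 2.815.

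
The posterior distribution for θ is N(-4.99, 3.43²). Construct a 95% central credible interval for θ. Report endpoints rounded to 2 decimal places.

[-11.71, 1.73]

The posterior is symmetric, so the 95% equal-tailed interval is θ = -4.99 ± z·3.43 with z = 1.960.
Half-width: 1.960 × 3.43 = 6.72.
-4.99 − 6.72 = -11.71; -4.99 + 6.72 = 1.73.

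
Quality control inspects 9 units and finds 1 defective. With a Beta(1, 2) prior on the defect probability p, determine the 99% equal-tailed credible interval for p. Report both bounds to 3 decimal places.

[0.010, 0.509]

Posterior: Beta(1+1, 2+8) = Beta(2, 10).
Equal-tailed 99% interval: the 0.005 and 0.995 quantiles of Beta(2, 10).
Posterior mean ≈ 0.167, SD ≈ 0.103; a Normal approximation gives roughly [-0.100, 0.433].
Exact: F⁻¹(0.005) = 0.010; F⁻¹(0.995) = 0.509.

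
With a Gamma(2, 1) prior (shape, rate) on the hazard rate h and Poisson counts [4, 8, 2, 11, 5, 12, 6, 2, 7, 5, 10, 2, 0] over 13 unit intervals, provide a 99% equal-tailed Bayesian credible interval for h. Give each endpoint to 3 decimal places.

Posterior: Gamma(2+74, 1+13) = Gamma(76, 14) (shape, rate).
Equal-tailed 99% interval: Gamma(76, 14) quantiles at 0.005 and 0.995.
Posterior mean ≈ 5.429, SD ≈ 0.623; a Normal approximation gives roughly [3.825, 7.033].
Exact: lower = 3.959; upper = 7.166.

[3.959, 7.166]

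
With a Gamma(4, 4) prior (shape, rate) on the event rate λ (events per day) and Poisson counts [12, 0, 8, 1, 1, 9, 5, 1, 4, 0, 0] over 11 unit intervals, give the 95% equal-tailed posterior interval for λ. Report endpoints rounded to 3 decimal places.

Posterior: Gamma(4+41, 4+11) = Gamma(45, 15) (shape, rate).
Equal-tailed 95% interval: Gamma(45, 15) quantiles at 0.025 and 0.975.
Posterior mean ≈ 3.000, SD ≈ 0.447; a Normal approximation gives roughly [2.123, 3.877].
Exact: lower = 2.188; upper = 3.938.

[2.188, 3.938]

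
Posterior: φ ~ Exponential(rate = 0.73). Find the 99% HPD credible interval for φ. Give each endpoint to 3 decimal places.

The exponential density is strictly decreasing on [0, ∞), so the HPD interval is anchored at 0: [0, q] with P(φ ≤ q) = 0.99.
q = −ln(1 − 0.99) / 0.73 = 4.6052 / 0.73 = 6.308.

[0.000, 6.308]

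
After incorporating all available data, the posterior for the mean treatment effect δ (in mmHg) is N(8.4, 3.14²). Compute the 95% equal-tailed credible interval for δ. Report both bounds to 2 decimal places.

The posterior is symmetric, so the 95% equal-tailed interval is δ = 8.4 ± z·3.14 with z = 1.960.
Half-width: 1.960 × 3.14 = 6.15.
8.4 − 6.15 = 2.25; 8.4 + 6.15 = 14.55.

[2.25, 14.55]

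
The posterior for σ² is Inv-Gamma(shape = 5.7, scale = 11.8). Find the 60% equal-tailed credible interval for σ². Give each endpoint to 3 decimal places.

[1.562, 3.226]

Inverse-Gamma(5.7, 11.8) quantiles: F⁻¹(0.2) and F⁻¹(0.8).
Equivalently, 1/σ² ~ Gamma(5.7, rate = 11.8); invert its 0.8 and 0.2 quantiles.
Posterior mean ≈ 2.511, SD ≈ 1.305; a Normal approximation gives roughly [1.412, 3.609].
Exact: lower = 1.562; upper = 3.226.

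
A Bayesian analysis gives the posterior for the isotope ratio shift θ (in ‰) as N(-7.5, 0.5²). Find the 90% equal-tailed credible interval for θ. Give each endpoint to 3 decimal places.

The posterior is symmetric, so the 90% equal-tailed interval is θ = -7.5 ± z·0.5 with z = 1.645.
Half-width: 1.645 × 0.5 = 0.822.
-7.5 − 0.822 = -8.322; -7.5 + 0.822 = -6.678.

[-8.322, -6.678]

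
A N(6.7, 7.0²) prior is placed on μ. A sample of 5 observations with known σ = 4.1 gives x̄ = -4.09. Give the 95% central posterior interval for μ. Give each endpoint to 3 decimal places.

Posterior precision = 1/7.0² + 5/4.1² = 0.0204 + 0.2974 = 0.3179, so posterior SD = 1.7737.
Posterior mean = (6.7/7.0² + 5·-4.09/4.1²) / 0.3179 = -3.3972.
Interval: -3.3972 ± 1.960 × 1.7737 → [-6.874, 0.079].

[-6.874, 0.079]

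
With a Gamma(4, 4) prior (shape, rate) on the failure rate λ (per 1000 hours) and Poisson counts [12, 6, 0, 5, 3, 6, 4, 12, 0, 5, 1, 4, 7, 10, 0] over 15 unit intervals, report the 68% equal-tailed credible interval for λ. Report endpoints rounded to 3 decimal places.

[3.693, 4.622]

Posterior: Gamma(4+75, 4+15) = Gamma(79, 19) (shape, rate).
Equal-tailed 68% interval: Gamma(79, 19) quantiles at 0.16 and 0.84.
Posterior mean ≈ 4.158, SD ≈ 0.468; a Normal approximation gives roughly [3.693, 4.623].
Exact: lower = 3.693; upper = 4.622.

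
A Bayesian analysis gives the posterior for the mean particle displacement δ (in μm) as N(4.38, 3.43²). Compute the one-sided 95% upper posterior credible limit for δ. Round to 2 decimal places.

Need U with P(δ ≤ U) = 0.95: U = 4.38 + z_{0.05}·3.43.
z = 1.645; U = 4.38 + 1.645 × 3.43 = 10.02.

10.02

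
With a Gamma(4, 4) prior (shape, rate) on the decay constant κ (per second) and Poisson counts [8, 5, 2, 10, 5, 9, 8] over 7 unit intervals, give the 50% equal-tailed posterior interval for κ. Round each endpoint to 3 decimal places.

[4.184, 5.056]

Posterior: Gamma(4+47, 4+7) = Gamma(51, 11) (shape, rate).
Equal-tailed 50% interval: Gamma(51, 11) quantiles at 0.25 and 0.75.
Posterior mean ≈ 4.636, SD ≈ 0.649; a Normal approximation gives roughly [4.198, 5.074].
Exact: lower = 4.184; upper = 5.056.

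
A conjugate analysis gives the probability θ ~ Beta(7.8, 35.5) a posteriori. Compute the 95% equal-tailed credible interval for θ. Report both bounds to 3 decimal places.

[0.082, 0.306]

Posterior: Beta(7.8, 35.5).
Equal-tailed 95% interval: the 0.025 and 0.975 quantiles of Beta(7.8, 35.5).
Posterior mean ≈ 0.180, SD ≈ 0.058; a Normal approximation gives roughly [0.067, 0.293].
Exact: F⁻¹(0.025) = 0.082; F⁻¹(0.975) = 0.306.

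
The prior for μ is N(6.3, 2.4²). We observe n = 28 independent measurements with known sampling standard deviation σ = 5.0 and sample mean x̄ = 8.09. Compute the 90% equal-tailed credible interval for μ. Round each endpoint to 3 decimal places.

Posterior precision = 1/2.4² + 28/5.0² = 0.1736 + 1.1200 = 1.2936, so posterior SD = 0.8792.
Posterior mean = (6.3/2.4² + 28·8.09/5.0²) / 1.2936 = 7.8498.
Interval: 7.8498 ± 1.645 × 0.8792 → [6.404, 9.296].

[6.404, 9.296]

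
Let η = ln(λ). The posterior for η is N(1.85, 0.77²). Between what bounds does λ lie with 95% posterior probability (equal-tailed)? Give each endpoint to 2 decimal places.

[1.41, 28.77]

On the log scale the 95% interval is 1.85 ± 1.960 × 0.77 = [0.3408, 3.3592].
Exponentiate: [e^0.3408, e^3.3592] = [1.41, 28.77].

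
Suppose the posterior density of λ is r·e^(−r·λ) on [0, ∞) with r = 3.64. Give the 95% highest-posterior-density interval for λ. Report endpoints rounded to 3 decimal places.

[0.000, 0.823]

The exponential density is strictly decreasing on [0, ∞), so the HPD interval is anchored at 0: [0, q] with P(λ ≤ q) = 0.95.
q = −ln(1 − 0.95) / 3.64 = 2.9957 / 3.64 = 0.823.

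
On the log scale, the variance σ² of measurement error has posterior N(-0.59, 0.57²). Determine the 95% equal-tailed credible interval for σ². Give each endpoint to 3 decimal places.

[0.181, 1.694]

On the log scale the 95% interval is -0.59 ± 1.960 × 0.57 = [-1.7072, 0.5272].
Exponentiate: [e^-1.7072, e^0.5272] = [0.181, 1.694].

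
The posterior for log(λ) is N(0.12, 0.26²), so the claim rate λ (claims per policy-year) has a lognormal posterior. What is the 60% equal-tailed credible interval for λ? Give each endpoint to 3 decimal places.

On the log scale the 60% interval is 0.12 ± 0.842 × 0.26 = [-0.0988, 0.3388].
Exponentiate: [e^-0.0988, e^0.3388] = [0.906, 1.403].

[0.906, 1.403]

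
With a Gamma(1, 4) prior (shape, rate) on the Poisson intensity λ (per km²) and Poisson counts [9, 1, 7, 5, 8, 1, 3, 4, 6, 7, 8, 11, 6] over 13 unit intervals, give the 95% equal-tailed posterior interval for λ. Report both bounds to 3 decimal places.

[3.575, 5.596]

Posterior: Gamma(1+76, 4+13) = Gamma(77, 17) (shape, rate).
Equal-tailed 95% interval: Gamma(77, 17) quantiles at 0.025 and 0.975.
Posterior mean ≈ 4.529, SD ≈ 0.516; a Normal approximation gives roughly [3.518, 5.541].
Exact: lower = 3.575; upper = 5.596.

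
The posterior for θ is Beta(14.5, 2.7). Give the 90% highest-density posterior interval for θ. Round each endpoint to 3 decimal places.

[0.717, 0.976]

The posterior is unimodal and skewed, so the HPD interval has equal density at both endpoints and is the shortest 90% interval.
Solving f(0.717) = f(0.976) with F(0.976) − F(0.717) = 0.90 gives [0.717, 0.976].
For comparison, the equal-tailed interval is [0.683, 0.957]; the HPD is narrower and shifted toward the mode.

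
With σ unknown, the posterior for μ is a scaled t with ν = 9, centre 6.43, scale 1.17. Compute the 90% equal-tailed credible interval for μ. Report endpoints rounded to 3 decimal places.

[4.285, 8.575]

The t_9 distribution is symmetric; the 90% interval is 6.43 ± t·1.17 with t_{0.95,9} = 1.833.
Half-width: 1.833 × 1.17 = 2.145.
6.43 − 2.145 = 4.285; 6.43 + 2.145 = 8.575.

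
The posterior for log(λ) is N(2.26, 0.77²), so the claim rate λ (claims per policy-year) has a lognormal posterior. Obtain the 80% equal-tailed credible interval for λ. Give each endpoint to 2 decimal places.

On the log scale the 80% interval is 2.26 ± 1.282 × 0.77 = [1.2732, 3.2468].
Exponentiate: [e^1.2732, e^3.2468] = [3.57, 25.71].

[3.57, 25.71]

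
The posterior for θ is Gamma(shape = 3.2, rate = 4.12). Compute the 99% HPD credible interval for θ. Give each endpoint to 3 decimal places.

The posterior is unimodal and skewed, so the HPD interval has equal density at both endpoints and is the shortest 99% interval.
Solving f(0.042) = f(2.135) with F(2.135) − F(0.042) = 0.99 gives [0.042, 2.135].
For comparison, the equal-tailed interval is [0.097, 2.336]; the HPD is narrower and shifted toward the mode.

[0.042, 2.135]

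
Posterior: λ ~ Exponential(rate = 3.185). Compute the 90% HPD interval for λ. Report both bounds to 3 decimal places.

The exponential density is strictly decreasing on [0, ∞), so the HPD interval is anchored at 0: [0, q] with P(λ ≤ q) = 0.90.
q = −ln(1 − 0.90) / 3.185 = 2.3026 / 3.185 = 0.723.

[0.000, 0.723]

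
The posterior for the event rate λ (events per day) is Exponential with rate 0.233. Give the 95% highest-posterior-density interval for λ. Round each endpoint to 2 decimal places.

The exponential density is strictly decreasing on [0, ∞), so the HPD interval is anchored at 0: [0, q] with P(λ ≤ q) = 0.95.
q = −ln(1 − 0.95) / 0.233 = 2.9957 / 0.233 = 12.86.

[0.00, 12.86]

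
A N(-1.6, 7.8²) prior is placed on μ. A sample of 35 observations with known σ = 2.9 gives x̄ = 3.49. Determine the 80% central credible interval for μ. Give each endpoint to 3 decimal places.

[2.843, 4.097]

Posterior precision = 1/7.8² + 35/2.9² = 0.0164 + 4.1617 = 4.1781, so posterior SD = 0.4892.
Posterior mean = (-1.6/7.8² + 35·3.49/2.9²) / 4.1781 = 3.4700.
Interval: 3.4700 ± 1.282 × 0.4892 → [2.843, 4.097].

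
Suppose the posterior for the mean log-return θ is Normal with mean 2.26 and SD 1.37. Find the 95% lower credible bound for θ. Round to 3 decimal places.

0.007

Need L with P(θ ≥ L) = 0.95: L = 2.26 − z_{0.05}·1.37.
z = 1.645; L = 2.26 − 1.645 × 1.37 = 0.007.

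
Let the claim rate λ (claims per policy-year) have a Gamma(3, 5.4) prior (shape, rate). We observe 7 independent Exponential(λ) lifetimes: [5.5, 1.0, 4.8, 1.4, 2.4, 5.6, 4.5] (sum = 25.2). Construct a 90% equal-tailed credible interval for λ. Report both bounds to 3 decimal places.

Posterior: Gamma(3+7, 5.4+25.2) = Gamma(10, 30.6) (shape, rate).
Equal-tailed 90% interval: Gamma(10, 30.6) quantiles at 0.05 and 0.95.
Posterior mean ≈ 0.327, SD ≈ 0.103; a Normal approximation gives roughly [0.157, 0.497].
Exact: lower = 0.177; upper = 0.513.

[0.177, 0.513]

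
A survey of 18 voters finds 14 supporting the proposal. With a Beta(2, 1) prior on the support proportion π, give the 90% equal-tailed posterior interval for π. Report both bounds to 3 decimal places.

Posterior: Beta(2+14, 1+4) = Beta(16, 5).
Equal-tailed 90% interval: the 0.05 and 0.95 quantiles of Beta(16, 5).
Posterior mean ≈ 0.762, SD ≈ 0.091; a Normal approximation gives roughly [0.613, 0.911].
Exact: F⁻¹(0.05) = 0.599; F⁻¹(0.95) = 0.896.

[0.599, 0.896]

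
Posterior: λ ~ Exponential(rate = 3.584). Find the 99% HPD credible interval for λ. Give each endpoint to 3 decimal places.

[0.000, 1.285]

The exponential density is strictly decreasing on [0, ∞), so the HPD interval is anchored at 0: [0, q] with P(λ ≤ q) = 0.99.
q = −ln(1 − 0.99) / 3.584 = 4.6052 / 3.584 = 1.285.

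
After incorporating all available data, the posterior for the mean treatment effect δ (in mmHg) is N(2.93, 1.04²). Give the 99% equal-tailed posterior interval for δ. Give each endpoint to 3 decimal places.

[0.251, 5.609]

The posterior is symmetric, so the 99% equal-tailed interval is δ = 2.93 ± z·1.04 with z = 2.576.
Half-width: 2.576 × 1.04 = 2.679.
2.93 − 2.679 = 0.251; 2.93 + 2.679 = 5.609.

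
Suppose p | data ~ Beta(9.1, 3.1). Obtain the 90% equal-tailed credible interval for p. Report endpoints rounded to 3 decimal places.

Posterior: Beta(9.1, 3.1).
Equal-tailed 90% interval: the 0.05 and 0.95 quantiles of Beta(9.1, 3.1).
Posterior mean ≈ 0.746, SD ≈ 0.120; a Normal approximation gives roughly [0.549, 0.943].
Exact: F⁻¹(0.05) = 0.527; F⁻¹(0.95) = 0.918.

[0.527, 0.918]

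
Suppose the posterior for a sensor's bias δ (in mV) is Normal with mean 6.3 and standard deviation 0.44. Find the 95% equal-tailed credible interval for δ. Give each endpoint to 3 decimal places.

The posterior is symmetric, so the 95% equal-tailed interval is δ = 6.3 ± z·0.44 with z = 1.960.
Half-width: 1.960 × 0.44 = 0.862.
6.3 − 0.862 = 5.438; 6.3 + 0.862 = 7.162.

[5.438, 7.162]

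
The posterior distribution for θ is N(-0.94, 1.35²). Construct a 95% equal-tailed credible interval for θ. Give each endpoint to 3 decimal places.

[-3.586, 1.706]

The posterior is symmetric, so the 95% equal-tailed interval is θ = -0.94 ± z·1.35 with z = 1.960.
Half-width: 1.960 × 1.35 = 2.646.
-0.94 − 2.646 = -3.586; -0.94 + 2.646 = 1.706.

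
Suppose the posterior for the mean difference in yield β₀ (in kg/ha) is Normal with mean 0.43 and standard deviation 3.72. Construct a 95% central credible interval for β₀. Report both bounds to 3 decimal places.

[-6.861, 7.721]

The posterior is symmetric, so the 95% equal-tailed interval is β₀ = 0.43 ± z·3.72 with z = 1.960.
Half-width: 1.960 × 3.72 = 7.291.
0.43 − 7.291 = -6.861; 0.43 + 7.291 = 7.721.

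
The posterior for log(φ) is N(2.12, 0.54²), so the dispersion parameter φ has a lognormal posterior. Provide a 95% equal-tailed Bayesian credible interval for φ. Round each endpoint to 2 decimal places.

[2.89, 24.01]

On the log scale the 95% interval is 2.12 ± 1.960 × 0.54 = [1.0616, 3.1784].
Exponentiate: [e^1.0616, e^3.1784] = [2.89, 24.01].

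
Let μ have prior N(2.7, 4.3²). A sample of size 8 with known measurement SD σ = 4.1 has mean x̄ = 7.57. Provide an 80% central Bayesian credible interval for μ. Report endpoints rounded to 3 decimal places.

[5.313, 8.833]

Posterior precision = 1/4.3² + 8/4.1² = 0.0541 + 0.4759 = 0.5300, so posterior SD = 1.3736.
Posterior mean = (2.7/4.3² + 8·7.57/4.1²) / 0.5300 = 7.0730.
Interval: 7.0730 ± 1.282 × 1.3736 → [5.313, 8.833].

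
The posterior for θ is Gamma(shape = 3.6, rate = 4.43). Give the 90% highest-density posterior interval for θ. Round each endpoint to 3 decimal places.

The posterior is unimodal and skewed, so the HPD interval has equal density at both endpoints and is the shortest 90% interval.
Solving f(0.164) = f(1.437) with F(1.437) − F(0.164) = 0.90 gives [0.164, 1.437].
For comparison, the equal-tailed interval is [0.257, 1.621]; the HPD is narrower and shifted toward the mode.

[0.164, 1.437]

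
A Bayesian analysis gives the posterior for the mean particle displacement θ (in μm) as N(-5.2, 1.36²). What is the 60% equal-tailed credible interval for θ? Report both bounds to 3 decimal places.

The posterior is symmetric, so the 60% equal-tailed interval is θ = -5.2 ± z·1.36 with z = 0.842.
Half-width: 0.842 × 1.36 = 1.145.
-5.2 − 1.145 = -6.345; -5.2 + 1.145 = -4.055.

[-6.345, -4.055]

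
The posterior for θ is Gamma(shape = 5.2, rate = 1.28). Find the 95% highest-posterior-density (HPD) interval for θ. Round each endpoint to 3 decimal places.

The posterior is unimodal and skewed, so the HPD interval has equal density at both endpoints and is the shortest 95% interval.
Solving f(1.026) = f(7.594) with F(7.594) − F(1.026) = 0.95 gives [1.026, 7.594].
For comparison, the equal-tailed interval is [1.356, 8.227]; the HPD is narrower and shifted toward the mode.

[1.026, 7.594]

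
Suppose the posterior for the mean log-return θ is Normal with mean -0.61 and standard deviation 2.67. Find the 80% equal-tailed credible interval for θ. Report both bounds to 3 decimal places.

The posterior is symmetric, so the 80% equal-tailed interval is θ = -0.61 ± z·2.67 with z = 1.282.
Half-width: 1.282 × 2.67 = 3.422.
-0.61 − 3.422 = -4.032; -0.61 + 3.422 = 2.812.

[-4.032, 2.812]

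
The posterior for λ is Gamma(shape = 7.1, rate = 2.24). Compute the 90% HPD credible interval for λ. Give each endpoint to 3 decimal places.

The posterior is unimodal and skewed, so the HPD interval has equal density at both endpoints and is the shortest 90% interval.
Solving f(1.273) = f(4.996) with F(4.996) − F(1.273) = 0.90 gives [1.273, 4.996].
For comparison, the equal-tailed interval is [1.497, 5.346]; the HPD is narrower and shifted toward the mode.

[1.273, 4.996]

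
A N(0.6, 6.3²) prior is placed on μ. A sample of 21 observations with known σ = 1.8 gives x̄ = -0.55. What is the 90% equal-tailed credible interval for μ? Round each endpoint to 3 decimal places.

[-1.190, 0.099]

Posterior precision = 1/6.3² + 21/1.8² = 0.0252 + 6.4815 = 6.5067, so posterior SD = 0.3920.
Posterior mean = (0.6/6.3² + 21·-0.55/1.8²) / 6.5067 = -0.5455.
Interval: -0.5455 ± 1.645 × 0.3920 → [-1.190, 0.099].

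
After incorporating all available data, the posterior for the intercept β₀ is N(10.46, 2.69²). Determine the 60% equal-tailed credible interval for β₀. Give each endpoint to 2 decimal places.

The posterior is symmetric, so the 60% equal-tailed interval is β₀ = 10.46 ± z·2.69 with z = 0.842.
Half-width: 0.842 × 2.69 = 2.26.
10.46 − 2.26 = 8.20; 10.46 + 2.26 = 12.72.

[8.20, 12.72]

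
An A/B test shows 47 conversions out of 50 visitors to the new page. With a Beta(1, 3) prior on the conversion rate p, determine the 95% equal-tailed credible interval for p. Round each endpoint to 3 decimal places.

[0.793, 0.957]

Posterior: Beta(1+47, 3+3) = Beta(48, 6).
Equal-tailed 95% interval: the 0.025 and 0.975 quantiles of Beta(48, 6).
Posterior mean ≈ 0.889, SD ≈ 0.042; a Normal approximation gives roughly [0.806, 0.972].
Exact: F⁻¹(0.025) = 0.793; F⁻¹(0.975) = 0.957.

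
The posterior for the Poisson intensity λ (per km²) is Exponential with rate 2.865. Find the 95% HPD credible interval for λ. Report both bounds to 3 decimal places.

The exponential density is strictly decreasing on [0, ∞), so the HPD interval is anchored at 0: [0, q] with P(λ ≤ q) = 0.95.
q = −ln(1 − 0.95) / 2.865 = 2.9957 / 2.865 = 1.046.

[0.000, 1.046]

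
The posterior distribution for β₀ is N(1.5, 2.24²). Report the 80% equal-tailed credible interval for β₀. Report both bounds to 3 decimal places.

The posterior is symmetric, so the 80% equal-tailed interval is β₀ = 1.5 ± z·2.24 with z = 1.282.
Half-width: 1.282 × 2.24 = 2.871.
1.5 − 2.871 = -1.371; 1.5 + 2.871 = 4.371.

[-1.371, 4.371]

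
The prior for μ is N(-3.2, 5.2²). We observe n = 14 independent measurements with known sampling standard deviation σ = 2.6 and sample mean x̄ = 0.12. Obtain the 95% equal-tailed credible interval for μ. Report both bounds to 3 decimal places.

[-1.288, 1.412]

Posterior precision = 1/5.2² + 14/2.6² = 0.0370 + 2.0710 = 2.1080, so posterior SD = 0.6888.
Posterior mean = (-3.2/5.2² + 14·0.12/2.6²) / 2.1080 = 0.0618.
Interval: 0.0618 ± 1.960 × 0.6888 → [-1.288, 1.412].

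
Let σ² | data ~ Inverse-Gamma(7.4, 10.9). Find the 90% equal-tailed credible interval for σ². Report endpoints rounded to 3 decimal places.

[0.881, 3.061]

Inverse-Gamma(7.4, 10.9) quantiles: F⁻¹(0.05) and F⁻¹(0.95).
Equivalently, 1/σ² ~ Gamma(7.4, rate = 10.9); invert its 0.95 and 0.05 quantiles.
Posterior mean ≈ 1.703, SD ≈ 0.733; a Normal approximation gives roughly [0.498, 2.909].
Exact: lower = 0.881; upper = 3.061.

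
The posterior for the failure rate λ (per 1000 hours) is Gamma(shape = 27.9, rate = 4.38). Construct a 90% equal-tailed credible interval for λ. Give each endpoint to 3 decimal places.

[4.524, 8.475]

Posterior: Gamma(shape 27.9, rate 4.38).
Equal-tailed 90% interval: Gamma(27.9, 4.38) quantiles at 0.05 and 0.95.
Posterior mean ≈ 6.370, SD ≈ 1.206; a Normal approximation gives roughly [4.386, 8.353].
Exact: lower = 4.524; upper = 8.475.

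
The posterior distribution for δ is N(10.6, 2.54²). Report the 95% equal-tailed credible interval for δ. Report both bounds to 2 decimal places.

[5.62, 15.58]

The posterior is symmetric, so the 95% equal-tailed interval is δ = 10.6 ± z·2.54 with z = 1.960.
Half-width: 1.960 × 2.54 = 4.98.
10.6 − 4.98 = 5.62; 10.6 + 4.98 = 15.58.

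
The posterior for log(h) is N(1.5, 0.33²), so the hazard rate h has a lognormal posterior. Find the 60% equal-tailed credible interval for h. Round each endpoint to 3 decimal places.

[3.395, 5.916]

On the log scale the 60% interval is 1.5 ± 0.842 × 0.33 = [1.2223, 1.7777].
Exponentiate: [e^1.2223, e^1.7777] = [3.395, 5.916].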